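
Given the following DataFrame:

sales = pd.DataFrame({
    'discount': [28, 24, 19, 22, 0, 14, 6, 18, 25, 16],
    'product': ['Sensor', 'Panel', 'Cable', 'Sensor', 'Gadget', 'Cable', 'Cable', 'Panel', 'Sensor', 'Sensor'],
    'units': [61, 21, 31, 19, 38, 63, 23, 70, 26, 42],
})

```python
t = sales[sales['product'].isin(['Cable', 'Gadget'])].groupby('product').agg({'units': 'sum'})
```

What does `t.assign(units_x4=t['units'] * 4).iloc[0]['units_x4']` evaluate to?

468

filter rows where product in ['Cable', 'Gadget']:
   discount product  units
2        19   Cable     31
4         0  Gadget     38
5        14   Cable     63
6         6   Cable     23
group by product, sum of units:
         units
product       
Cable      117
Gadget      38
add column units_x4 = t['units'] * 4:
         units  units_x4
product                 
Cable      117       468
Gadget      38       152
Taking the value at position 0, column 'units_x4' gives 468.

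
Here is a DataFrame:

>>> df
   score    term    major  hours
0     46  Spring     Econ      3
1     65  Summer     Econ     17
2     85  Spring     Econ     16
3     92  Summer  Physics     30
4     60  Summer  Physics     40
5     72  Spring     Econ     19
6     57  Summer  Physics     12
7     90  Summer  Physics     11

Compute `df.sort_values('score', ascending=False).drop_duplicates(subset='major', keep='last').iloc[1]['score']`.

46

sort by score descending:
   score    term    major  hours
3     92  Summer  Physics     30
7     90  Summer  Physics     11
2     85  Spring     Econ     16
5     72  Spring     Econ     19
1     65  Summer     Econ     17
4     60  Summer  Physics     40
6     57  Summer  Physics     12
0     46  Spring     Econ      3
drop duplicate major (keep=last):
   score    term    major  hours
6     57  Summer  Physics     12
0     46  Spring     Econ      3
Finally, value at position 1, column 'score' = 46.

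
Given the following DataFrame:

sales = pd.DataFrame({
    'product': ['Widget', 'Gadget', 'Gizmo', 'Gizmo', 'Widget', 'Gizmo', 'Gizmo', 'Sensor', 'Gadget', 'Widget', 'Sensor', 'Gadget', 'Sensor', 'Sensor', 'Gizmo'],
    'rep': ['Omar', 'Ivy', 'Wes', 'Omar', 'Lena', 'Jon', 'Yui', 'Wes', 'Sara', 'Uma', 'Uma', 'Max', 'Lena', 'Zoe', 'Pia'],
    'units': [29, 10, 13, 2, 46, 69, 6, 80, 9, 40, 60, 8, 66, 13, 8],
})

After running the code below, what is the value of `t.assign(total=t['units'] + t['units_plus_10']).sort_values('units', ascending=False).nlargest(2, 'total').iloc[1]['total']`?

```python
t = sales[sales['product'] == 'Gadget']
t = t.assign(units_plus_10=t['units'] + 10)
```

28

filter rows where product == 'Gadget':
   product   rep  units
1   Gadget   Ivy     10
8   Gadget  Sara      9
11  Gadget   Max      8
add column units_plus_10 = t['units'] + 10:
   product   rep  units  units_plus_10
1   Gadget   Ivy     10             20
8   Gadget  Sara      9             19
11  Gadget   Max      8             18
add column total = t['units'] + t['units_plus_10']:
   product   rep  units  units_plus_10  total
1   Gadget   Ivy     10             20     30
8   Gadget  Sara      9             19     28
11  Gadget   Max      8             18     26
sort by units descending:
   product   rep  units  units_plus_10  total
1   Gadget   Ivy     10             20     30
8   Gadget  Sara      9             19     28
11  Gadget   Max      8             18     26
take 2 rows with largest total:
  product   rep  units  units_plus_10  total
1  Gadget   Ivy     10             20     30
8  Gadget  Sara      9             19     28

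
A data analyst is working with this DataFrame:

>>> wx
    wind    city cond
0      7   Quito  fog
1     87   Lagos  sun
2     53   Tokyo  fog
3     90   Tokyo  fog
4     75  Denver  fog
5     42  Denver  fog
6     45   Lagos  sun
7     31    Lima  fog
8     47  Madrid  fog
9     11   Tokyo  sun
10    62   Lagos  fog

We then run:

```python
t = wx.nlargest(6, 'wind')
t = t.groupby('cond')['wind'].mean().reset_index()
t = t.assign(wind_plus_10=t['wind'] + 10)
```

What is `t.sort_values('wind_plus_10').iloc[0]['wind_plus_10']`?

75.4

take 6 rows with largest wind:
    wind    city cond
3     90   Tokyo  fog
1     87   Lagos  sun
4     75  Denver  fog
10    62   Lagos  fog
2     53   Tokyo  fog
8     47  Madrid  fog
group by cond, mean of wind:
cond
fog    65.4
sun    87.0
Name: wind, dtype: float64
reset_index():
  cond  wind
0  fog  65.4
1  sun  87.0
add column wind_plus_10 = t['wind'] + 10:
  cond  wind  wind_plus_10
0  fog  65.4          75.4
1  sun  87.0          97.0
sort by wind_plus_10:
  cond  wind  wind_plus_10
0  fog  65.4          75.4
1  sun  87.0          97.0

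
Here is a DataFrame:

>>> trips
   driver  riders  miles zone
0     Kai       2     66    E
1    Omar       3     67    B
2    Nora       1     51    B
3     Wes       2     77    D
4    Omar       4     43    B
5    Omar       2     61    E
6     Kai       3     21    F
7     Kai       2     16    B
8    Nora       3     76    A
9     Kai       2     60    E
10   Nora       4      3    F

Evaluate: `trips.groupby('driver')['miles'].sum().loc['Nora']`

group by driver, sum of miles:
driver
Kai     163
Nora    130
Omar    171
Wes      77
Name: miles, dtype: int64
Hence 130.

130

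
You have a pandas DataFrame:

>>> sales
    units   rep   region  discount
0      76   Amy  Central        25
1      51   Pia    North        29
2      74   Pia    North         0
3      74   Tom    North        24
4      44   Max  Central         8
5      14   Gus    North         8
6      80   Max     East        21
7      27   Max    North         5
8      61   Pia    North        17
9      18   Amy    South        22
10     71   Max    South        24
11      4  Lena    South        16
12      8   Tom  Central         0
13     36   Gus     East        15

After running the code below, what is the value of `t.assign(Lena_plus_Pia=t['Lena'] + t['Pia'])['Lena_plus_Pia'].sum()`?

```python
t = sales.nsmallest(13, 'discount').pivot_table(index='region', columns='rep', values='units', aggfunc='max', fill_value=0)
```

take 13 rows with smallest discount:
    units   rep   region  discount
2      74   Pia    North         0
12      8   Tom  Central         0
7      27   Max    North         5
4      44   Max  Central         8
5      14   Gus    North         8
13     36   Gus     East        15
11      4  Lena    South        16
8      61   Pia    North        17
6      80   Max     East        21
9      18   Amy    South        22
3      74   Tom    North        24
10     71   Max    South        24
0      76   Amy  Central        25
pivot: rows=region, cols=rep, max(units):
rep      Amy  Gus  Lena  Max  Pia  Tom
region                                
Central   76    0     0   44    0    8
East       0   36     0   80    0    0
North      0   14     0   27   74   74
South     18    0     4   71    0    0
add column Lena_plus_Pia = t['Lena'] + t['Pia']:
rep      Amy  Gus  Lena  Max  Pia  Tom  Lena_plus_Pia
region                                               
Central   76    0     0   44    0    8              0
East       0   36     0   80    0    0              0
North      0   14     0   27   74   74             74
South     18    0     4   71    0    0              4
The sum of column 'Lena_plus_Pia' is 78.

78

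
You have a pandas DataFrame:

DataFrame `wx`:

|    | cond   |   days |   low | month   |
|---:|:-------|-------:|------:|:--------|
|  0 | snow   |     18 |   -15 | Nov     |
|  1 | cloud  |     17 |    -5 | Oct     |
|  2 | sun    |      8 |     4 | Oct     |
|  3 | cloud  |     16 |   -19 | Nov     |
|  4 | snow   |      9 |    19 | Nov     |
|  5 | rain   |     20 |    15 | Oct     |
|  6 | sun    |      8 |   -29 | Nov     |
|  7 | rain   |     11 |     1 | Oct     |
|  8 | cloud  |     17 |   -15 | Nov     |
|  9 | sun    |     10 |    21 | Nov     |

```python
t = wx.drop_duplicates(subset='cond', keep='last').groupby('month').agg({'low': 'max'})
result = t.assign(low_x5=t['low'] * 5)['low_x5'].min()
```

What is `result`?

5

drop duplicate cond (keep=last):
    cond  days  low month
4   snow     9   19   Nov
7   rain    11    1   Oct
8  cloud    17  -15   Nov
9    sun    10   21   Nov
group by month, max of low:
       low
month     
Nov     21
Oct      1
add column low_x5 = t['low'] * 5:
       low  low_x5
month             
Nov     21     105
Oct      1       5
Taking the min of column 'low_x5' gives 5.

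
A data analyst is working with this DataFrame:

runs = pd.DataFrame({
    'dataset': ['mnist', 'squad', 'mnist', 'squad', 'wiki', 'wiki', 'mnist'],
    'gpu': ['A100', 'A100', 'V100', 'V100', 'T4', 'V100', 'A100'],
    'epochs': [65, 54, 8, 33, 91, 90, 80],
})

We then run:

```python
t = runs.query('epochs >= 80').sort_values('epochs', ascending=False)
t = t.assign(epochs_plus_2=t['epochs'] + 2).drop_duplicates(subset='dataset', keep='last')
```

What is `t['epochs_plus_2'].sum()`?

174

filter rows where epochs >= 80:
  dataset   gpu  epochs
4    wiki    T4      91
5    wiki  V100      90
6   mnist  A100      80
sort by epochs descending:
  dataset   gpu  epochs
4    wiki    T4      91
5    wiki  V100      90
6   mnist  A100      80
add column epochs_plus_2 = t['epochs'] + 2:
  dataset   gpu  epochs  epochs_plus_2
4    wiki    T4      91             93
5    wiki  V100      90             92
6   mnist  A100      80             82
drop duplicate dataset (keep=last):
  dataset   gpu  epochs  epochs_plus_2
5    wiki  V100      90             92
6   mnist  A100      80             82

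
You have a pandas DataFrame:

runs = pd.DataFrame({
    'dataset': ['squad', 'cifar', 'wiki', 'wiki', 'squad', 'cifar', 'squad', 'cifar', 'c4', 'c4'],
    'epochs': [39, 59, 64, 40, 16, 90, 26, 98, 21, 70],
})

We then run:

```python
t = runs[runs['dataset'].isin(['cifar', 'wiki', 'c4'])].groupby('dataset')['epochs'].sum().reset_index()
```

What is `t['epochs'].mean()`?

147.333333333

filter rows where dataset in ['cifar', 'wiki', 'c4']:
  dataset  epochs
1   cifar      59
2    wiki      64
3    wiki      40
5   cifar      90
7   cifar      98
8      c4      21
9      c4      70
group by dataset, sum of epochs:
dataset
c4        91
cifar    247
wiki     104
Name: epochs, dtype: int64
reset_index():
  dataset  epochs
0      c4      91
1   cifar     247
2    wiki     104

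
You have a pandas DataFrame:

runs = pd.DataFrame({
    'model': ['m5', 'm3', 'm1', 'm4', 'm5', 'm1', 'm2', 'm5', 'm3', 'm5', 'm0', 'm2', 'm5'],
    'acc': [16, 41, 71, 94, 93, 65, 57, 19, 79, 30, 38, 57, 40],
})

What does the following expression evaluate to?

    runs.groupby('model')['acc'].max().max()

94

group by model, max of acc:
model
m0    38
m1    71
m2    57
m3    79
m4    94
m5    93
Name: acc, dtype: int64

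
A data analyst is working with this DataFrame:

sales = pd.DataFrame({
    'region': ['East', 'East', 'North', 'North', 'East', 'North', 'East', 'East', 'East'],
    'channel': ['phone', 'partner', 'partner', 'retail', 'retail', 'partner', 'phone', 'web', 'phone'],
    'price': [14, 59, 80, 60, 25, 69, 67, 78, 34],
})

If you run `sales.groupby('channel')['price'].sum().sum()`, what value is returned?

group by channel, sum of price:
channel
partner    208
phone      115
retail      85
web         78
Name: price, dtype: int64
Taking the sum of the resulting series gives 486.

486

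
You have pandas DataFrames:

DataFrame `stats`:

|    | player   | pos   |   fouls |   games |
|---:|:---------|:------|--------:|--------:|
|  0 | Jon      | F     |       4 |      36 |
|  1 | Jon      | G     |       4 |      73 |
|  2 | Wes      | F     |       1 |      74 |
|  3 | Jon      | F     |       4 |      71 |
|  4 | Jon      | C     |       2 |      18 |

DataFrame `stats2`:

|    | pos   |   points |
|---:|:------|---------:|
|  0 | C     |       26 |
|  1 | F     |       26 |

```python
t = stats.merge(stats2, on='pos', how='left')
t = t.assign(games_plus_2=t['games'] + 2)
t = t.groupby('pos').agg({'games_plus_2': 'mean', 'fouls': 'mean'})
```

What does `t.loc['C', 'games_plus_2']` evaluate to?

20.0

merge on 'pos' (how='left') → 5 rows:
  player pos  fouls  games  points
0    Jon   F      4     36    26.0
1    Jon   G      4     73     NaN
2    Wes   F      1     74    26.0
3    Jon   F      4     71    26.0
4    Jon   C      2     18    26.0
add column games_plus_2 = t['games'] + 2:
  player pos  fouls  games  points  games_plus_2
0    Jon   F      4     36    26.0            38
1    Jon   G      4     73     NaN            75
2    Wes   F      1     74    26.0            76
3    Jon   F      4     71    26.0            73
4    Jon   C      2     18    26.0            20
group by pos: mean(games_plus_2), mean(fouls):
     games_plus_2  fouls
pos                     
C       20.000000    2.0
F       62.333333    3.0
G       75.000000    4.0
Finally, value at row 'C', column 'games_plus_2' = 20.0.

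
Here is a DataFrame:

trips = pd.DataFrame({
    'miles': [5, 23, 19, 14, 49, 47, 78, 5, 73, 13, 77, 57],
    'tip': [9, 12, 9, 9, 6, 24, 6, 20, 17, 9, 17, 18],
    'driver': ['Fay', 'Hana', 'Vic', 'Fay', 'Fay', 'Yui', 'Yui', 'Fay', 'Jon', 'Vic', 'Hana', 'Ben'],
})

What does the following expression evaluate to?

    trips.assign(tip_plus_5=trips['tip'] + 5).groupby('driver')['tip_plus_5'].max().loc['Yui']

add column tip_plus_5 = trips['tip'] + 5:
    miles  tip driver  tip_plus_5
0       5    9    Fay          14
1      23   12   Hana          17
2      19    9    Vic          14
3      14    9    Fay          14
4      49    6    Fay          11
5      47   24    Yui          29
6      78    6    Yui          11
7       5   20    Fay          25
8      73   17    Jon          22
9      13    9    Vic          14
10     77   17   Hana          22
11     57   18    Ben          23
group by driver, max of tip_plus_5:
driver
Ben     23
Fay     25
Hana    22
Jon     22
Vic     14
Yui     29
Name: tip_plus_5, dtype: int64
The value at index 'Yui' is 29.

29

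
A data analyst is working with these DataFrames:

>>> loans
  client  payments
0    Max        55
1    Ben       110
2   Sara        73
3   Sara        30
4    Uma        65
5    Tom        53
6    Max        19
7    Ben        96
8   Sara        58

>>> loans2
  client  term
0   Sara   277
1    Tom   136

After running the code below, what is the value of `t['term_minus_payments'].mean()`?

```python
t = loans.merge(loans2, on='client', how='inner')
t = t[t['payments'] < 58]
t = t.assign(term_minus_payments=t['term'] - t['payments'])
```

165.0

merge on 'client' (how='inner') → 4 rows:
  client  payments  term
0   Sara        73   277
1   Sara        30   277
2    Tom        53   136
3   Sara        58   277
filter rows where payments < 58:
  client  payments  term
1   Sara        30   277
2    Tom        53   136
add column term_minus_payments = t['term'] - t['payments']:
  client  payments  term  term_minus_payments
1   Sara        30   277                  247
2    Tom        53   136                   83
Taking the mean of column 'term_minus_payments' gives 165.0.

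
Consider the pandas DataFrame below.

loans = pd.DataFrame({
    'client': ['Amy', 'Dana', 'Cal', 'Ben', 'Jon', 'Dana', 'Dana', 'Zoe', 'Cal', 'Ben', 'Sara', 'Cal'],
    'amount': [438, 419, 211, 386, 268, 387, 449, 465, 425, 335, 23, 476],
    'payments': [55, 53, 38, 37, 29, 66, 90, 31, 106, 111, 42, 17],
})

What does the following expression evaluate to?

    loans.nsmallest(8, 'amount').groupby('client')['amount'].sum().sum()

2454

take 8 rows with smallest amount:
   client  amount  payments
10   Sara      23        42
2     Cal     211        38
4     Jon     268        29
9     Ben     335       111
3     Ben     386        37
5    Dana     387        66
1    Dana     419        53
8     Cal     425       106
group by client, sum of amount:
client
Ben     721
Cal     636
Dana    806
Jon     268
Sara     23
Name: amount, dtype: int64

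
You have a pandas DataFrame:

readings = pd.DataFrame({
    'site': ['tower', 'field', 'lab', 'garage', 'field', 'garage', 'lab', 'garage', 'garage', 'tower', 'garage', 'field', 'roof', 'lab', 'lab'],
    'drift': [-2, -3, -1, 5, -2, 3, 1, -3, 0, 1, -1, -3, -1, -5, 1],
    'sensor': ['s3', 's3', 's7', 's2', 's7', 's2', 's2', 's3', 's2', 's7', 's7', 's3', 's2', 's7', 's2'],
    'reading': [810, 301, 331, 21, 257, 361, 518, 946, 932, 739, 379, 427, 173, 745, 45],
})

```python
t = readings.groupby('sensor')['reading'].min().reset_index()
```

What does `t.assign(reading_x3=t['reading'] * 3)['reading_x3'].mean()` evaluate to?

579.0

group by sensor, min of reading:
sensor
s2     21
s3    301
s7    257
Name: reading, dtype: int64
reset_index():
  sensor  reading
0     s2       21
1     s3      301
2     s7      257
add column reading_x3 = t['reading'] * 3:
  sensor  reading  reading_x3
0     s2       21          63
1     s3      301         903
2     s7      257         771
Taking the mean of column 'reading_x3' gives 579.0.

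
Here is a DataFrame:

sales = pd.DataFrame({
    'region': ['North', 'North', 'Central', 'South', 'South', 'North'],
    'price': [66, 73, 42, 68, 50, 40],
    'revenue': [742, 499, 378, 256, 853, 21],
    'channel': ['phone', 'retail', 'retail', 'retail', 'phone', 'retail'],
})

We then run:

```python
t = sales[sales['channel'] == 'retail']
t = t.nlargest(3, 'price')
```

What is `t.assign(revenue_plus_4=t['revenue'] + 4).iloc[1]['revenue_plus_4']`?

260

filter rows where channel == 'retail':
    region  price  revenue channel
1    North     73      499  retail
2  Central     42      378  retail
3    South     68      256  retail
5    North     40       21  retail
take 3 rows with largest price:
    region  price  revenue channel
1    North     73      499  retail
3    South     68      256  retail
2  Central     42      378  retail
add column revenue_plus_4 = t['revenue'] + 4:
    region  price  revenue channel  revenue_plus_4
1    North     73      499  retail             503
3    South     68      256  retail             260
2  Central     42      378  retail             382
Hence 260.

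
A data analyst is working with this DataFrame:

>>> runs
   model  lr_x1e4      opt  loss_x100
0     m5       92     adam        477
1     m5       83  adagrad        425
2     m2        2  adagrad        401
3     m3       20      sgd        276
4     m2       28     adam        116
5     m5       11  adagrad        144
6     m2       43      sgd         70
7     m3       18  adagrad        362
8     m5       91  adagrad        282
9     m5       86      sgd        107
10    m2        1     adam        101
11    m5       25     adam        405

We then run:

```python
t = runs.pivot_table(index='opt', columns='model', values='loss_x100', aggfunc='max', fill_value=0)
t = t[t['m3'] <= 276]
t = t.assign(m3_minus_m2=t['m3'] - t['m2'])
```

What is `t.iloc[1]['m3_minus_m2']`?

pivot: rows=opt, cols=model, max(loss_x100):
model     m2   m3   m5
opt                   
adagrad  401  362  425
adam     116    0  477
sgd       70  276  107
filter rows where m3 <= 276:
model   m2   m3   m5
opt                 
adam   116    0  477
sgd     70  276  107
add column m3_minus_m2 = t['m3'] - t['m2']:
model   m2   m3   m5  m3_minus_m2
opt                              
adam   116    0  477         -116
sgd     70  276  107          206
value at position 1, column 'm3_minus_m2' → 206

206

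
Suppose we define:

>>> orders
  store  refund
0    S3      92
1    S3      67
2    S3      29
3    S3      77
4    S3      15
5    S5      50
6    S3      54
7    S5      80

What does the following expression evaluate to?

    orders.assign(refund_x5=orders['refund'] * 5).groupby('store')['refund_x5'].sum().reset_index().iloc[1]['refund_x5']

650

add column refund_x5 = orders['refund'] * 5:
  store  refund  refund_x5
0    S3      92        460
1    S3      67        335
2    S3      29        145
3    S3      77        385
4    S3      15         75
5    S5      50        250
6    S3      54        270
7    S5      80        400
group by store, sum of refund_x5:
store
S3    1670
S5     650
Name: refund_x5, dtype: int64
reset_index():
  store  refund_x5
0    S3       1670
1    S5        650
Reading off the value at position 1, column 'refund_x5', we get 650.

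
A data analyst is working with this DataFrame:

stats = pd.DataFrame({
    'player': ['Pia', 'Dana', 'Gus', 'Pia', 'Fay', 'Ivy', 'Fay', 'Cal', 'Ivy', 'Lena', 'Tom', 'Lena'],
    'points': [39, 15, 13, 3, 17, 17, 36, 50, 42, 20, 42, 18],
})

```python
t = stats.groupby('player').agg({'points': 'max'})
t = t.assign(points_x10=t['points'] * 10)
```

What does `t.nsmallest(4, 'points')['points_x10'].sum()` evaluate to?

group by player, max of points:
        points
player        
Cal         50
Dana        15
Fay         36
Gus         13
Ivy         42
Lena        20
Pia         39
Tom         42
add column points_x10 = t['points'] * 10:
        points  points_x10
player                    
Cal         50         500
Dana        15         150
Fay         36         360
Gus         13         130
Ivy         42         420
Lena        20         200
Pia         39         390
Tom         42         420
take 4 rows with smallest points:
        points  points_x10
player                    
Gus         13         130
Dana        15         150
Lena        20         200
Fay         36         360
So sum() = 840.

840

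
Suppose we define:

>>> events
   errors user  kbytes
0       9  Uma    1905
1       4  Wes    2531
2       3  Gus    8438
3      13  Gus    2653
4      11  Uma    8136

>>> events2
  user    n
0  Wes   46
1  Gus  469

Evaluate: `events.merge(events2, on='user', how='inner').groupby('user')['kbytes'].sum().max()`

merge on 'user' (how='inner') → 3 rows:
   errors user  kbytes    n
0       4  Wes    2531   46
1       3  Gus    8438  469
2      13  Gus    2653  469
group by user, sum of kbytes:
user
Gus    11091
Wes     2531
Name: kbytes, dtype: int64
Finally, max of the resulting series = 11091.

11091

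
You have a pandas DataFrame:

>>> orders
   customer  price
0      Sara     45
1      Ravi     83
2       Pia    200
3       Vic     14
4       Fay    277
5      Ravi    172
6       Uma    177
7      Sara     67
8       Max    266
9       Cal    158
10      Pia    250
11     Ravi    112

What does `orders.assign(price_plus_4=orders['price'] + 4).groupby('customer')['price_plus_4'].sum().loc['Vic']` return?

18

add column price_plus_4 = orders['price'] + 4:
   customer  price  price_plus_4
0      Sara     45            49
1      Ravi     83            87
2       Pia    200           204
3       Vic     14            18
4       Fay    277           281
5      Ravi    172           176
6       Uma    177           181
7      Sara     67            71
8       Max    266           270
9       Cal    158           162
10      Pia    250           254
11     Ravi    112           116
group by customer, sum of price_plus_4:
customer
Cal     162
Fay     281
Max     270
Pia     458
Ravi    379
Sara    120
Uma     181
Vic      18
Name: price_plus_4, dtype: int64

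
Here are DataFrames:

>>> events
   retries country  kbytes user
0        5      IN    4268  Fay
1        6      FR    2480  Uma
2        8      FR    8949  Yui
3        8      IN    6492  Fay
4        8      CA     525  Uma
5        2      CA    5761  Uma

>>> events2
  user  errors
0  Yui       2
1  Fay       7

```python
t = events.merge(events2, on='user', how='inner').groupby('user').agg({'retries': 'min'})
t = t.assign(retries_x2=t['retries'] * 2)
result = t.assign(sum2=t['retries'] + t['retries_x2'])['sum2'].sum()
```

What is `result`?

39

merge on 'user' (how='inner') → 3 rows:
   retries country  kbytes user  errors
0        5      IN    4268  Fay       7
1        8      FR    8949  Yui       2
2        8      IN    6492  Fay       7
group by user, min of retries:
      retries
user         
Fay         5
Yui         8
add column retries_x2 = t['retries'] * 2:
      retries  retries_x2
user                     
Fay         5          10
Yui         8          16
add column sum2 = t['retries'] + t['retries_x2']:
      retries  retries_x2  sum2
user                           
Fay         5          10    15
Yui         8          16    24
Taking the sum of column 'sum2' gives 39.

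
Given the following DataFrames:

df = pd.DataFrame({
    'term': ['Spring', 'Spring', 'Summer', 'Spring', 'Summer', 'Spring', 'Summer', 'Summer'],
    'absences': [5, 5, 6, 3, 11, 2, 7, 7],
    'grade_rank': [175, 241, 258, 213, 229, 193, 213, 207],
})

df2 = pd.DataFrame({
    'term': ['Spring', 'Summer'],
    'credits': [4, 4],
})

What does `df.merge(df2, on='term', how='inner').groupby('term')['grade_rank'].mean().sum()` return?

merge on 'term' (how='inner') → 8 rows:
     term  absences  grade_rank  credits
0  Spring         5         175        4
1  Spring         5         241        4
2  Summer         6         258        4
3  Spring         3         213        4
4  Summer        11         229        4
5  Spring         2         193        4
6  Summer         7         213        4
7  Summer         7         207        4
group by term, mean of grade_rank:
term
Spring    205.50
Summer    226.75
Name: grade_rank, dtype: float64
Reading off the sum of the resulting series, we get 432.25.

432.25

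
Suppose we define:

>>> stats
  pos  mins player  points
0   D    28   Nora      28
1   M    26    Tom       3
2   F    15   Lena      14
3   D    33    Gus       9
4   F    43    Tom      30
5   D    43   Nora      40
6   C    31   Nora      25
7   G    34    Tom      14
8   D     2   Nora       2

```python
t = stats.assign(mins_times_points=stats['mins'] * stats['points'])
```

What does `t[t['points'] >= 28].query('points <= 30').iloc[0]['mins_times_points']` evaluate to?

add column mins_times_points = stats['mins'] * stats['points']:
  pos  mins player  points  mins_times_points
0   D    28   Nora      28                784
1   M    26    Tom       3                 78
2   F    15   Lena      14                210
3   D    33    Gus       9                297
4   F    43    Tom      30               1290
5   D    43   Nora      40               1720
6   C    31   Nora      25                775
7   G    34    Tom      14                476
8   D     2   Nora       2                  4
filter rows where points >= 28:
  pos  mins player  points  mins_times_points
0   D    28   Nora      28                784
4   F    43    Tom      30               1290
5   D    43   Nora      40               1720
filter rows where points <= 30:
  pos  mins player  points  mins_times_points
0   D    28   Nora      28                784
4   F    43    Tom      30               1290

784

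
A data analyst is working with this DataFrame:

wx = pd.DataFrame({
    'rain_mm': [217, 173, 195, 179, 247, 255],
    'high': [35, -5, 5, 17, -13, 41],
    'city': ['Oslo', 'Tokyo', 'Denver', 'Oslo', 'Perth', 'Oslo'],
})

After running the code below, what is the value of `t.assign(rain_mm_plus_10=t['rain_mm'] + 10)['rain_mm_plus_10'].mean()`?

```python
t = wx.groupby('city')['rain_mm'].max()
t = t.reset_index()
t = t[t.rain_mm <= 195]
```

group by city, max of rain_mm:
city
Denver    195
Oslo      255
Perth     247
Tokyo     173
Name: rain_mm, dtype: int64
reset_index():
     city  rain_mm
0  Denver      195
1    Oslo      255
2   Perth      247
3   Tokyo      173
filter rows where rain_mm <= 195:
     city  rain_mm
0  Denver      195
3   Tokyo      173
add column rain_mm_plus_10 = t['rain_mm'] + 10:
     city  rain_mm  rain_mm_plus_10
0  Denver      195              205
3   Tokyo      173              183
So mean() = 194.0.

194.0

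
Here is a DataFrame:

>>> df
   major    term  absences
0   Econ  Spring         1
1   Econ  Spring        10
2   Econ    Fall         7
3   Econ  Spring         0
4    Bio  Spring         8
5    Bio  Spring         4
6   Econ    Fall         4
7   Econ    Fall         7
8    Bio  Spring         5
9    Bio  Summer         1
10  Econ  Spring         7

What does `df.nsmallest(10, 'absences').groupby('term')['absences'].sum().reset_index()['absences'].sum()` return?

44

take 10 rows with smallest absences:
   major    term  absences
3   Econ  Spring         0
0   Econ  Spring         1
9    Bio  Summer         1
5    Bio  Spring         4
6   Econ    Fall         4
8    Bio  Spring         5
2   Econ    Fall         7
7   Econ    Fall         7
10  Econ  Spring         7
4    Bio  Spring         8
group by term, sum of absences:
term
Fall      18
Spring    25
Summer     1
Name: absences, dtype: int64
reset_index():
     term  absences
0    Fall        18
1  Spring        25
2  Summer         1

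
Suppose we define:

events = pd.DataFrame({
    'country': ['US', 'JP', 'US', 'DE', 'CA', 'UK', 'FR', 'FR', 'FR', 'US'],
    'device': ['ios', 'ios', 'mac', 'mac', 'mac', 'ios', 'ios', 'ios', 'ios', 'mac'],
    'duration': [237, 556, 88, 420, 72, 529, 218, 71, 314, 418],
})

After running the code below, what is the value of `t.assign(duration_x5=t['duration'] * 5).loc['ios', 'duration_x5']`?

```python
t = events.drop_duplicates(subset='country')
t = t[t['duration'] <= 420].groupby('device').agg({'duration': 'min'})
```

1090

drop duplicate country (keep=first):
  country device  duration
0      US    ios       237
1      JP    ios       556
3      DE    mac       420
4      CA    mac        72
5      UK    ios       529
6      FR    ios       218
filter rows where duration <= 420:
  country device  duration
0      US    ios       237
3      DE    mac       420
4      CA    mac        72
6      FR    ios       218
group by device, min of duration:
        duration
device          
ios          218
mac           72
add column duration_x5 = t['duration'] * 5:
        duration  duration_x5
device                       
ios          218         1090
mac           72          360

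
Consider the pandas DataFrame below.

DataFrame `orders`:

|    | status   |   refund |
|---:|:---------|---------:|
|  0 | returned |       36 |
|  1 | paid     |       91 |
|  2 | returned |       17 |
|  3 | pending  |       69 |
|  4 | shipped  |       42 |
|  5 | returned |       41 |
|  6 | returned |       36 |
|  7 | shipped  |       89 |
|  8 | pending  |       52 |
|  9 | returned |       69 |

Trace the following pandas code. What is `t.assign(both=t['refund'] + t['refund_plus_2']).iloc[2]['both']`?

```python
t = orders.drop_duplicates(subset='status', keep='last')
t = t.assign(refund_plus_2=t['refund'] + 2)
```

106

drop duplicate status (keep=last):
     status  refund
1      paid      91
7   shipped      89
8   pending      52
9  returned      69
add column refund_plus_2 = t['refund'] + 2:
     status  refund  refund_plus_2
1      paid      91             93
7   shipped      89             91
8   pending      52             54
9  returned      69             71
add column both = t['refund'] + t['refund_plus_2']:
     status  refund  refund_plus_2  both
1      paid      91             93   184
7   shipped      89             91   180
8   pending      52             54   106
9  returned      69             71   140
Reading off the value at position 2, column 'both', we get 106.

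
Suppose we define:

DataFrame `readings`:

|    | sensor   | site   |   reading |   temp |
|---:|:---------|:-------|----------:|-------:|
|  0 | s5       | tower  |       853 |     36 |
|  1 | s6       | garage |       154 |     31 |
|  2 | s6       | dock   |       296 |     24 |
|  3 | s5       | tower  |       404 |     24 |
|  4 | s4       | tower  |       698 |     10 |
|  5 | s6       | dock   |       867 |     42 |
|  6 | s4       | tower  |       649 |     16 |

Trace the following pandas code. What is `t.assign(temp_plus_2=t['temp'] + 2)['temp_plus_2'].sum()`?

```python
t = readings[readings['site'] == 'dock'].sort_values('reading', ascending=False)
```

70

filter rows where site == 'dock':
  sensor  site  reading  temp
2     s6  dock      296    24
5     s6  dock      867    42
sort by reading descending:
  sensor  site  reading  temp
5     s6  dock      867    42
2     s6  dock      296    24
add column temp_plus_2 = t['temp'] + 2:
  sensor  site  reading  temp  temp_plus_2
5     s6  dock      867    42           44
2     s6  dock      296    24           26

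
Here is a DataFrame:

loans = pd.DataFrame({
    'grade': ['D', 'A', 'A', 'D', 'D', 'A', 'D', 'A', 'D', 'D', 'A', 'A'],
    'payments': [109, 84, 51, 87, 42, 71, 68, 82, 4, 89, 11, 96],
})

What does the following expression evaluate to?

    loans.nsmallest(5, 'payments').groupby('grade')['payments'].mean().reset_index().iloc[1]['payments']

take 5 rows with smallest payments:
   grade  payments
8      D         4
10     A        11
4      D        42
2      A        51
6      D        68
group by grade, mean of payments:
grade
A    31.0
D    38.0
Name: payments, dtype: float64
reset_index():
  grade  payments
0     A      31.0
1     D      38.0

38.0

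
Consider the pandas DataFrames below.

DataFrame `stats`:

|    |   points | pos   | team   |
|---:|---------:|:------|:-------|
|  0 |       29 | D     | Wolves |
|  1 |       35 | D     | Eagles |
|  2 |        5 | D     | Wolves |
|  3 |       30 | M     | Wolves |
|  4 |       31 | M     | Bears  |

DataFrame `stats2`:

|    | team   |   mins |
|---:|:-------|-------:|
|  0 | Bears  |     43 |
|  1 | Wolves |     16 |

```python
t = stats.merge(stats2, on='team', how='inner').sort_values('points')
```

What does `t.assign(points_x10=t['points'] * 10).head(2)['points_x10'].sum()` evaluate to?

merge on 'team' (how='inner') → 4 rows:
   points pos    team  mins
0      29   D  Wolves    16
1       5   D  Wolves    16
2      30   M  Wolves    16
3      31   M   Bears    43
sort by points:
   points pos    team  mins
1       5   D  Wolves    16
0      29   D  Wolves    16
2      30   M  Wolves    16
3      31   M   Bears    43
add column points_x10 = t['points'] * 10:
   points pos    team  mins  points_x10
1       5   D  Wolves    16          50
0      29   D  Wolves    16         290
2      30   M  Wolves    16         300
3      31   M   Bears    43         310
take first 2 rows:
   points pos    team  mins  points_x10
1       5   D  Wolves    16          50
0      29   D  Wolves    16         290

340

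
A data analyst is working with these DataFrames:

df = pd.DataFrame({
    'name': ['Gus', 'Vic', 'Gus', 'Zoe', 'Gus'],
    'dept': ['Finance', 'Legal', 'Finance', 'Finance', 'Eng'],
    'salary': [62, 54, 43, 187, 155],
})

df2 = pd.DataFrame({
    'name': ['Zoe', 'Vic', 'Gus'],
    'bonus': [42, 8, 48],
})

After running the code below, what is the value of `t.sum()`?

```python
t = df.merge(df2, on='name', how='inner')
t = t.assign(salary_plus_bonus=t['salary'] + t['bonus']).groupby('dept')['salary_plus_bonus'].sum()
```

695

merge on 'name' (how='inner') → 5 rows:
  name     dept  salary  bonus
0  Gus  Finance      62     48
1  Vic    Legal      54      8
2  Gus  Finance      43     48
3  Zoe  Finance     187     42
4  Gus      Eng     155     48
add column salary_plus_bonus = t['salary'] + t['bonus']:
  name     dept  salary  bonus  salary_plus_bonus
0  Gus  Finance      62     48                110
1  Vic    Legal      54      8                 62
2  Gus  Finance      43     48                 91
3  Zoe  Finance     187     42                229
4  Gus      Eng     155     48                203
group by dept, sum of salary_plus_bonus:
dept
Eng        203
Finance    430
Legal       62
Name: salary_plus_bonus, dtype: int64
Reading off the sum of the resulting series, we get 695.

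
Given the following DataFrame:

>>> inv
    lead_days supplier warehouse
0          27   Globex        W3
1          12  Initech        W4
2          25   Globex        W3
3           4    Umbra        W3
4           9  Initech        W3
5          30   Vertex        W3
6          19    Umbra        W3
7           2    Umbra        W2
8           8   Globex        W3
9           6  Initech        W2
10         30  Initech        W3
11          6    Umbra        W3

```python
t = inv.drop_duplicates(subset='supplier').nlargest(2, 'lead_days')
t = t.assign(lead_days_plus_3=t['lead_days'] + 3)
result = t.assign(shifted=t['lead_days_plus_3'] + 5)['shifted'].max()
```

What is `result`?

38

drop duplicate supplier (keep=first):
   lead_days supplier warehouse
0         27   Globex        W3
1         12  Initech        W4
3          4    Umbra        W3
5         30   Vertex        W3
take 2 rows with largest lead_days:
   lead_days supplier warehouse
5         30   Vertex        W3
0         27   Globex        W3
add column lead_days_plus_3 = t['lead_days'] + 3:
   lead_days supplier warehouse  lead_days_plus_3
5         30   Vertex        W3                33
0         27   Globex        W3                30
add column shifted = t['lead_days_plus_3'] + 5:
   lead_days supplier warehouse  lead_days_plus_3  shifted
5         30   Vertex        W3                33       38
0         27   Globex        W3                30       35
max of column 'shifted' → 38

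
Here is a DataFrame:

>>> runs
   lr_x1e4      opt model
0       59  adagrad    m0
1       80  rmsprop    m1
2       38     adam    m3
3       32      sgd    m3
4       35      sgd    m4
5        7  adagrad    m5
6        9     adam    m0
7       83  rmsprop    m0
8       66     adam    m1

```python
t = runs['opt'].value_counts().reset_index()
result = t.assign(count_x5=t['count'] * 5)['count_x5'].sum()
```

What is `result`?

45

value_counts of opt:
opt
adam       3
adagrad    2
rmsprop    2
sgd        2
Name: count, dtype: int64
reset_index():
       opt  count
0     adam      3
1  adagrad      2
2  rmsprop      2
3      sgd      2
add column count_x5 = t['count'] * 5:
       opt  count  count_x5
0     adam      3        15
1  adagrad      2        10
2  rmsprop      2        10
3      sgd      2        10
Hence 45.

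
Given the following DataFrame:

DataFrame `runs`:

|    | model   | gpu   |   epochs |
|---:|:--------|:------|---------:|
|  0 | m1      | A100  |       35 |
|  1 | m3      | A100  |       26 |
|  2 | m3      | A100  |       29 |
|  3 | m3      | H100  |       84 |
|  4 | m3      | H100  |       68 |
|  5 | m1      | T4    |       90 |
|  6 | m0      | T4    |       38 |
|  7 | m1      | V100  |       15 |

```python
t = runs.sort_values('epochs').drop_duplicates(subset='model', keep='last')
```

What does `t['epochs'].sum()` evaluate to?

212

sort by epochs:
  model   gpu  epochs
7    m1  V100      15
1    m3  A100      26
2    m3  A100      29
0    m1  A100      35
6    m0    T4      38
4    m3  H100      68
3    m3  H100      84
5    m1    T4      90
drop duplicate model (keep=last):
  model   gpu  epochs
6    m0    T4      38
3    m3  H100      84
5    m1    T4      90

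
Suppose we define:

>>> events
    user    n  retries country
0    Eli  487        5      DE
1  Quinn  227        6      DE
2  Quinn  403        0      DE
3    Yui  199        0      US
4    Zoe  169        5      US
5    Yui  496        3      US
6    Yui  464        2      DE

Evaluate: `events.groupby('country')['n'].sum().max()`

group by country, sum of n:
country
DE    1581
US     864
Name: n, dtype: int64
Taking the max of the resulting series gives 1581.

1581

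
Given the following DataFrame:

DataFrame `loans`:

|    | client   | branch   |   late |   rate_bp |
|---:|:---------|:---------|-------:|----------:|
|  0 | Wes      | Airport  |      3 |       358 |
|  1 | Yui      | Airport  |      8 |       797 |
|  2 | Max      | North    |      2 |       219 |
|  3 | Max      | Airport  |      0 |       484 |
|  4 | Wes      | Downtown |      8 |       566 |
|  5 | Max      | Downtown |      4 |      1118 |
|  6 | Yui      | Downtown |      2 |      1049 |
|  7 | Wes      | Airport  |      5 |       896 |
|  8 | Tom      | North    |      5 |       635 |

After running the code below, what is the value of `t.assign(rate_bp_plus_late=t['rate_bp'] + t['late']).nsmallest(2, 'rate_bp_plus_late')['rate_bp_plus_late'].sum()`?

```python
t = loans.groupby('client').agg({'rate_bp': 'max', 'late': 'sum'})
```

group by client: max(rate_bp), sum(late):
        rate_bp  late
client               
Max        1118     6
Tom         635     5
Wes         896    16
Yui        1049    10
add column rate_bp_plus_late = t['rate_bp'] + t['late']:
        rate_bp  late  rate_bp_plus_late
client                                  
Max        1118     6               1124
Tom         635     5                640
Wes         896    16                912
Yui        1049    10               1059
take 2 rows with smallest rate_bp_plus_late:
        rate_bp  late  rate_bp_plus_late
client                                  
Tom         635     5                640
Wes         896    16                912
Reading off the sum of column 'rate_bp_plus_late', we get 1552.

1552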